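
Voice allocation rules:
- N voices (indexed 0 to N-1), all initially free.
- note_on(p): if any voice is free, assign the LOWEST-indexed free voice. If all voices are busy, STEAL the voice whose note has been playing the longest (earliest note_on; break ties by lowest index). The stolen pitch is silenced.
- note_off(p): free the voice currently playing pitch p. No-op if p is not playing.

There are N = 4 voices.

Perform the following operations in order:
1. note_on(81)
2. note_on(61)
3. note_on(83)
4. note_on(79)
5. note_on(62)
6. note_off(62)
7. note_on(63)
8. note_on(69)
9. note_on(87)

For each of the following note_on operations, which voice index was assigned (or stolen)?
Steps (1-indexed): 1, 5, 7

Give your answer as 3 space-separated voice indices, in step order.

Answer: 0 0 0

Derivation:
Op 1: note_on(81): voice 0 is free -> assigned | voices=[81 - - -]
Op 2: note_on(61): voice 1 is free -> assigned | voices=[81 61 - -]
Op 3: note_on(83): voice 2 is free -> assigned | voices=[81 61 83 -]
Op 4: note_on(79): voice 3 is free -> assigned | voices=[81 61 83 79]
Op 5: note_on(62): all voices busy, STEAL voice 0 (pitch 81, oldest) -> assign | voices=[62 61 83 79]
Op 6: note_off(62): free voice 0 | voices=[- 61 83 79]
Op 7: note_on(63): voice 0 is free -> assigned | voices=[63 61 83 79]
Op 8: note_on(69): all voices busy, STEAL voice 1 (pitch 61, oldest) -> assign | voices=[63 69 83 79]
Op 9: note_on(87): all voices busy, STEAL voice 2 (pitch 83, oldest) -> assign | voices=[63 69 87 79]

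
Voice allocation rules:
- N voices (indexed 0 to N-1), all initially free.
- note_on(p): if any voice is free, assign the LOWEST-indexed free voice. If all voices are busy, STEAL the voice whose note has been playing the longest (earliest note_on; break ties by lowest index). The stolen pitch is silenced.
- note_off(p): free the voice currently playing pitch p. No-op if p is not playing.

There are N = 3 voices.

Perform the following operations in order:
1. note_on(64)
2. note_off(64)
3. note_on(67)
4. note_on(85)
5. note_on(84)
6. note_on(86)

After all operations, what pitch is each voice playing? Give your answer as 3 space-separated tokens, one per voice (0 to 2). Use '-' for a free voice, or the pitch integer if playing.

Op 1: note_on(64): voice 0 is free -> assigned | voices=[64 - -]
Op 2: note_off(64): free voice 0 | voices=[- - -]
Op 3: note_on(67): voice 0 is free -> assigned | voices=[67 - -]
Op 4: note_on(85): voice 1 is free -> assigned | voices=[67 85 -]
Op 5: note_on(84): voice 2 is free -> assigned | voices=[67 85 84]
Op 6: note_on(86): all voices busy, STEAL voice 0 (pitch 67, oldest) -> assign | voices=[86 85 84]

Answer: 86 85 84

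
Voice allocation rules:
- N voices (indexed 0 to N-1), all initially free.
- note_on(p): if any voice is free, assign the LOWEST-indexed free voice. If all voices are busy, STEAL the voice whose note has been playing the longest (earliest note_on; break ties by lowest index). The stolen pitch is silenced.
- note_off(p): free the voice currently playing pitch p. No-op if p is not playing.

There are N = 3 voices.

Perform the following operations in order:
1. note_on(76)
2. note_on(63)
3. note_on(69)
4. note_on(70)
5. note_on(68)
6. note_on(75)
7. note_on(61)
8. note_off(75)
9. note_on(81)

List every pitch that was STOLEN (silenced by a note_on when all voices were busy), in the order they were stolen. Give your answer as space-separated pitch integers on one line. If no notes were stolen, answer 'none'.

Answer: 76 63 69 70

Derivation:
Op 1: note_on(76): voice 0 is free -> assigned | voices=[76 - -]
Op 2: note_on(63): voice 1 is free -> assigned | voices=[76 63 -]
Op 3: note_on(69): voice 2 is free -> assigned | voices=[76 63 69]
Op 4: note_on(70): all voices busy, STEAL voice 0 (pitch 76, oldest) -> assign | voices=[70 63 69]
Op 5: note_on(68): all voices busy, STEAL voice 1 (pitch 63, oldest) -> assign | voices=[70 68 69]
Op 6: note_on(75): all voices busy, STEAL voice 2 (pitch 69, oldest) -> assign | voices=[70 68 75]
Op 7: note_on(61): all voices busy, STEAL voice 0 (pitch 70, oldest) -> assign | voices=[61 68 75]
Op 8: note_off(75): free voice 2 | voices=[61 68 -]
Op 9: note_on(81): voice 2 is free -> assigned | voices=[61 68 81]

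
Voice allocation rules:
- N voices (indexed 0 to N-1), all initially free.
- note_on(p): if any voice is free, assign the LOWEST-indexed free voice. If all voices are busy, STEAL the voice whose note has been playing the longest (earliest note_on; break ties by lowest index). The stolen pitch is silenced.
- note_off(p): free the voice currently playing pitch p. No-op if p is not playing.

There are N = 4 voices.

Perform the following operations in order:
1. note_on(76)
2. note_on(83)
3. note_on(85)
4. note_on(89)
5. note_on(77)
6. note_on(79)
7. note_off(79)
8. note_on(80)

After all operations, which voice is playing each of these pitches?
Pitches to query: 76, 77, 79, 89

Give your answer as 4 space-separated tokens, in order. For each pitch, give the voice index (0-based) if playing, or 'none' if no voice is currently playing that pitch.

Op 1: note_on(76): voice 0 is free -> assigned | voices=[76 - - -]
Op 2: note_on(83): voice 1 is free -> assigned | voices=[76 83 - -]
Op 3: note_on(85): voice 2 is free -> assigned | voices=[76 83 85 -]
Op 4: note_on(89): voice 3 is free -> assigned | voices=[76 83 85 89]
Op 5: note_on(77): all voices busy, STEAL voice 0 (pitch 76, oldest) -> assign | voices=[77 83 85 89]
Op 6: note_on(79): all voices busy, STEAL voice 1 (pitch 83, oldest) -> assign | voices=[77 79 85 89]
Op 7: note_off(79): free voice 1 | voices=[77 - 85 89]
Op 8: note_on(80): voice 1 is free -> assigned | voices=[77 80 85 89]

Answer: none 0 none 3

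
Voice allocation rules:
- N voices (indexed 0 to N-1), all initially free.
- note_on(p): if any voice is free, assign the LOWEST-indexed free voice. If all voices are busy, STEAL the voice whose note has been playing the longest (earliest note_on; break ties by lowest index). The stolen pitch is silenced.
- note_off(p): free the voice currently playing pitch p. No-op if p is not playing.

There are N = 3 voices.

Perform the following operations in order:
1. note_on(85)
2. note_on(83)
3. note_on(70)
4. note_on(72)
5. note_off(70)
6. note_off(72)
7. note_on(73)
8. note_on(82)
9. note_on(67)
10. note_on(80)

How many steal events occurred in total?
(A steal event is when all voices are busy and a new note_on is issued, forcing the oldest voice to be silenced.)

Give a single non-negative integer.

Op 1: note_on(85): voice 0 is free -> assigned | voices=[85 - -]
Op 2: note_on(83): voice 1 is free -> assigned | voices=[85 83 -]
Op 3: note_on(70): voice 2 is free -> assigned | voices=[85 83 70]
Op 4: note_on(72): all voices busy, STEAL voice 0 (pitch 85, oldest) -> assign | voices=[72 83 70]
Op 5: note_off(70): free voice 2 | voices=[72 83 -]
Op 6: note_off(72): free voice 0 | voices=[- 83 -]
Op 7: note_on(73): voice 0 is free -> assigned | voices=[73 83 -]
Op 8: note_on(82): voice 2 is free -> assigned | voices=[73 83 82]
Op 9: note_on(67): all voices busy, STEAL voice 1 (pitch 83, oldest) -> assign | voices=[73 67 82]
Op 10: note_on(80): all voices busy, STEAL voice 0 (pitch 73, oldest) -> assign | voices=[80 67 82]

Answer: 3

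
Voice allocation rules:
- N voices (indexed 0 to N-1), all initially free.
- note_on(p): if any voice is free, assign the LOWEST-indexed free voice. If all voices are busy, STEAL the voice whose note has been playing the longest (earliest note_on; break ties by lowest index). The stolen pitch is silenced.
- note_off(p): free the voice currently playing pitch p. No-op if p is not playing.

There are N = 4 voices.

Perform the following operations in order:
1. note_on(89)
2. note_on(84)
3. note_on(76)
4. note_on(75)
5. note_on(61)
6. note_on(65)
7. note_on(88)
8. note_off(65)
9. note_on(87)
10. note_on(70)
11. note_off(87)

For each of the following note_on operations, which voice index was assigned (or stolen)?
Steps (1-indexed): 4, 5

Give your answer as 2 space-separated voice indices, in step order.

Op 1: note_on(89): voice 0 is free -> assigned | voices=[89 - - -]
Op 2: note_on(84): voice 1 is free -> assigned | voices=[89 84 - -]
Op 3: note_on(76): voice 2 is free -> assigned | voices=[89 84 76 -]
Op 4: note_on(75): voice 3 is free -> assigned | voices=[89 84 76 75]
Op 5: note_on(61): all voices busy, STEAL voice 0 (pitch 89, oldest) -> assign | voices=[61 84 76 75]
Op 6: note_on(65): all voices busy, STEAL voice 1 (pitch 84, oldest) -> assign | voices=[61 65 76 75]
Op 7: note_on(88): all voices busy, STEAL voice 2 (pitch 76, oldest) -> assign | voices=[61 65 88 75]
Op 8: note_off(65): free voice 1 | voices=[61 - 88 75]
Op 9: note_on(87): voice 1 is free -> assigned | voices=[61 87 88 75]
Op 10: note_on(70): all voices busy, STEAL voice 3 (pitch 75, oldest) -> assign | voices=[61 87 88 70]
Op 11: note_off(87): free voice 1 | voices=[61 - 88 70]

Answer: 3 0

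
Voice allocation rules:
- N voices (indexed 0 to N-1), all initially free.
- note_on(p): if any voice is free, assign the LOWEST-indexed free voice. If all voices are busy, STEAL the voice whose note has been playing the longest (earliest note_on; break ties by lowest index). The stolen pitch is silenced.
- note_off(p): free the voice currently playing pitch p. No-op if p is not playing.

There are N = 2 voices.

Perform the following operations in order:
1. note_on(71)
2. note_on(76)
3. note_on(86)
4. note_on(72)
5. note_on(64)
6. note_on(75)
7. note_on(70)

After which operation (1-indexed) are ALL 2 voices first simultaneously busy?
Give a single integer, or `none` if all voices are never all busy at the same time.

Answer: 2

Derivation:
Op 1: note_on(71): voice 0 is free -> assigned | voices=[71 -]
Op 2: note_on(76): voice 1 is free -> assigned | voices=[71 76]
Op 3: note_on(86): all voices busy, STEAL voice 0 (pitch 71, oldest) -> assign | voices=[86 76]
Op 4: note_on(72): all voices busy, STEAL voice 1 (pitch 76, oldest) -> assign | voices=[86 72]
Op 5: note_on(64): all voices busy, STEAL voice 0 (pitch 86, oldest) -> assign | voices=[64 72]
Op 6: note_on(75): all voices busy, STEAL voice 1 (pitch 72, oldest) -> assign | voices=[64 75]
Op 7: note_on(70): all voices busy, STEAL voice 0 (pitch 64, oldest) -> assign | voices=[70 75]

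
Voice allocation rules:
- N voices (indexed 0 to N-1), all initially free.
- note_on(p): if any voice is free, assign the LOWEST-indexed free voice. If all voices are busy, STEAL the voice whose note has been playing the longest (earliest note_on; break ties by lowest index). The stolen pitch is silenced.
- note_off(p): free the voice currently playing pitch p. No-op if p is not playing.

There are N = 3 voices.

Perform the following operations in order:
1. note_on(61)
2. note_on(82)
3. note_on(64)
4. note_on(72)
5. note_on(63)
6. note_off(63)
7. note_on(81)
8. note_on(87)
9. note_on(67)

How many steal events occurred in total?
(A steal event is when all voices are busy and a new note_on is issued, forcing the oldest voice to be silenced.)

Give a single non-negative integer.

Answer: 4

Derivation:
Op 1: note_on(61): voice 0 is free -> assigned | voices=[61 - -]
Op 2: note_on(82): voice 1 is free -> assigned | voices=[61 82 -]
Op 3: note_on(64): voice 2 is free -> assigned | voices=[61 82 64]
Op 4: note_on(72): all voices busy, STEAL voice 0 (pitch 61, oldest) -> assign | voices=[72 82 64]
Op 5: note_on(63): all voices busy, STEAL voice 1 (pitch 82, oldest) -> assign | voices=[72 63 64]
Op 6: note_off(63): free voice 1 | voices=[72 - 64]
Op 7: note_on(81): voice 1 is free -> assigned | voices=[72 81 64]
Op 8: note_on(87): all voices busy, STEAL voice 2 (pitch 64, oldest) -> assign | voices=[72 81 87]
Op 9: note_on(67): all voices busy, STEAL voice 0 (pitch 72, oldest) -> assign | voices=[67 81 87]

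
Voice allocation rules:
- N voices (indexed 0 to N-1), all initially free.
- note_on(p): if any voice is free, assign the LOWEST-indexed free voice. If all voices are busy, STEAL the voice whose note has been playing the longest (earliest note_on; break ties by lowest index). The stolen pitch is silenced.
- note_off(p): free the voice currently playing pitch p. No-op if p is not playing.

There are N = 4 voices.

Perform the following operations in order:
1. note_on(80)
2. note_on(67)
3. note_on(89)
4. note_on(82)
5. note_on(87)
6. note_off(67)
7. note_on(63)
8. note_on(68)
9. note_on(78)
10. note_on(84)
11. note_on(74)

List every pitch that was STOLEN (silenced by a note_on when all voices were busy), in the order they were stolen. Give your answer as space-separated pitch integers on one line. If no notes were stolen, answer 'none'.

Answer: 80 89 82 87 63

Derivation:
Op 1: note_on(80): voice 0 is free -> assigned | voices=[80 - - -]
Op 2: note_on(67): voice 1 is free -> assigned | voices=[80 67 - -]
Op 3: note_on(89): voice 2 is free -> assigned | voices=[80 67 89 -]
Op 4: note_on(82): voice 3 is free -> assigned | voices=[80 67 89 82]
Op 5: note_on(87): all voices busy, STEAL voice 0 (pitch 80, oldest) -> assign | voices=[87 67 89 82]
Op 6: note_off(67): free voice 1 | voices=[87 - 89 82]
Op 7: note_on(63): voice 1 is free -> assigned | voices=[87 63 89 82]
Op 8: note_on(68): all voices busy, STEAL voice 2 (pitch 89, oldest) -> assign | voices=[87 63 68 82]
Op 9: note_on(78): all voices busy, STEAL voice 3 (pitch 82, oldest) -> assign | voices=[87 63 68 78]
Op 10: note_on(84): all voices busy, STEAL voice 0 (pitch 87, oldest) -> assign | voices=[84 63 68 78]
Op 11: note_on(74): all voices busy, STEAL voice 1 (pitch 63, oldest) -> assign | voices=[84 74 68 78]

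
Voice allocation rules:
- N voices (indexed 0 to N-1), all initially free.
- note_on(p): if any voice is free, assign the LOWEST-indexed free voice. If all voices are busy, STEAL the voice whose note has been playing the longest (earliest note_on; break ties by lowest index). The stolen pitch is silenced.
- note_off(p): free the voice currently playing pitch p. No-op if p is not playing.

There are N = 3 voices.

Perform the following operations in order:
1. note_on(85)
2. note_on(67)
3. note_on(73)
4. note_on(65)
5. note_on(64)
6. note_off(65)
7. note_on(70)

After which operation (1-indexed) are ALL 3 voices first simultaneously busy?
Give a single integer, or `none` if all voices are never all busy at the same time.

Op 1: note_on(85): voice 0 is free -> assigned | voices=[85 - -]
Op 2: note_on(67): voice 1 is free -> assigned | voices=[85 67 -]
Op 3: note_on(73): voice 2 is free -> assigned | voices=[85 67 73]
Op 4: note_on(65): all voices busy, STEAL voice 0 (pitch 85, oldest) -> assign | voices=[65 67 73]
Op 5: note_on(64): all voices busy, STEAL voice 1 (pitch 67, oldest) -> assign | voices=[65 64 73]
Op 6: note_off(65): free voice 0 | voices=[- 64 73]
Op 7: note_on(70): voice 0 is free -> assigned | voices=[70 64 73]

Answer: 3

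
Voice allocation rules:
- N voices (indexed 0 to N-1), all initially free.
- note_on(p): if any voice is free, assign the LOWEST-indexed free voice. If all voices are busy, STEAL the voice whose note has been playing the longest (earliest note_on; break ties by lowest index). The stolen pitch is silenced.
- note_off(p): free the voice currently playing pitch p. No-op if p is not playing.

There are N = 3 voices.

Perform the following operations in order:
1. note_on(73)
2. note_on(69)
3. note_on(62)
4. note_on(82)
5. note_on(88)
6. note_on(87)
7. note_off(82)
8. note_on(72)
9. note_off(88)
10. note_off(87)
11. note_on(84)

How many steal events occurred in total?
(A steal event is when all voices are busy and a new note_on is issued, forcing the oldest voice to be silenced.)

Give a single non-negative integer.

Op 1: note_on(73): voice 0 is free -> assigned | voices=[73 - -]
Op 2: note_on(69): voice 1 is free -> assigned | voices=[73 69 -]
Op 3: note_on(62): voice 2 is free -> assigned | voices=[73 69 62]
Op 4: note_on(82): all voices busy, STEAL voice 0 (pitch 73, oldest) -> assign | voices=[82 69 62]
Op 5: note_on(88): all voices busy, STEAL voice 1 (pitch 69, oldest) -> assign | voices=[82 88 62]
Op 6: note_on(87): all voices busy, STEAL voice 2 (pitch 62, oldest) -> assign | voices=[82 88 87]
Op 7: note_off(82): free voice 0 | voices=[- 88 87]
Op 8: note_on(72): voice 0 is free -> assigned | voices=[72 88 87]
Op 9: note_off(88): free voice 1 | voices=[72 - 87]
Op 10: note_off(87): free voice 2 | voices=[72 - -]
Op 11: note_on(84): voice 1 is free -> assigned | voices=[72 84 -]

Answer: 3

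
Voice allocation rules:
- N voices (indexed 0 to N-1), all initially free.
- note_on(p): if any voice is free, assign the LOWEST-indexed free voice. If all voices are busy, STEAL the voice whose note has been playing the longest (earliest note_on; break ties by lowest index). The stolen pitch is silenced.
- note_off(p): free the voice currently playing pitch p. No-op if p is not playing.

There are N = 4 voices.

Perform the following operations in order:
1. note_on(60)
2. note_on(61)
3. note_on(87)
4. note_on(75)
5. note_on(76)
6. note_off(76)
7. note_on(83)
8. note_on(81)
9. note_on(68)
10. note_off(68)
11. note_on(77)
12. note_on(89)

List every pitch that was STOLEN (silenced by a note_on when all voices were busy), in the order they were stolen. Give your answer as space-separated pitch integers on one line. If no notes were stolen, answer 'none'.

Op 1: note_on(60): voice 0 is free -> assigned | voices=[60 - - -]
Op 2: note_on(61): voice 1 is free -> assigned | voices=[60 61 - -]
Op 3: note_on(87): voice 2 is free -> assigned | voices=[60 61 87 -]
Op 4: note_on(75): voice 3 is free -> assigned | voices=[60 61 87 75]
Op 5: note_on(76): all voices busy, STEAL voice 0 (pitch 60, oldest) -> assign | voices=[76 61 87 75]
Op 6: note_off(76): free voice 0 | voices=[- 61 87 75]
Op 7: note_on(83): voice 0 is free -> assigned | voices=[83 61 87 75]
Op 8: note_on(81): all voices busy, STEAL voice 1 (pitch 61, oldest) -> assign | voices=[83 81 87 75]
Op 9: note_on(68): all voices busy, STEAL voice 2 (pitch 87, oldest) -> assign | voices=[83 81 68 75]
Op 10: note_off(68): free voice 2 | voices=[83 81 - 75]
Op 11: note_on(77): voice 2 is free -> assigned | voices=[83 81 77 75]
Op 12: note_on(89): all voices busy, STEAL voice 3 (pitch 75, oldest) -> assign | voices=[83 81 77 89]

Answer: 60 61 87 75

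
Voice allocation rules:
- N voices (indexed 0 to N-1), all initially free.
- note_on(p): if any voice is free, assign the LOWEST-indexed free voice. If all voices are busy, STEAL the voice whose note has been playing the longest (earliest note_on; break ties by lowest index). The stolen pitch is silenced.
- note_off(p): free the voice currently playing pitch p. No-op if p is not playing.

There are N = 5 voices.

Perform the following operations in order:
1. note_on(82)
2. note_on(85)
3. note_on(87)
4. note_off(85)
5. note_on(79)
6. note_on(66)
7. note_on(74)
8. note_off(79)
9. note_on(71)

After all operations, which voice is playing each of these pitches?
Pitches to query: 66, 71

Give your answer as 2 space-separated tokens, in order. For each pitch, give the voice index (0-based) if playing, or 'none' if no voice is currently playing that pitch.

Op 1: note_on(82): voice 0 is free -> assigned | voices=[82 - - - -]
Op 2: note_on(85): voice 1 is free -> assigned | voices=[82 85 - - -]
Op 3: note_on(87): voice 2 is free -> assigned | voices=[82 85 87 - -]
Op 4: note_off(85): free voice 1 | voices=[82 - 87 - -]
Op 5: note_on(79): voice 1 is free -> assigned | voices=[82 79 87 - -]
Op 6: note_on(66): voice 3 is free -> assigned | voices=[82 79 87 66 -]
Op 7: note_on(74): voice 4 is free -> assigned | voices=[82 79 87 66 74]
Op 8: note_off(79): free voice 1 | voices=[82 - 87 66 74]
Op 9: note_on(71): voice 1 is free -> assigned | voices=[82 71 87 66 74]

Answer: 3 1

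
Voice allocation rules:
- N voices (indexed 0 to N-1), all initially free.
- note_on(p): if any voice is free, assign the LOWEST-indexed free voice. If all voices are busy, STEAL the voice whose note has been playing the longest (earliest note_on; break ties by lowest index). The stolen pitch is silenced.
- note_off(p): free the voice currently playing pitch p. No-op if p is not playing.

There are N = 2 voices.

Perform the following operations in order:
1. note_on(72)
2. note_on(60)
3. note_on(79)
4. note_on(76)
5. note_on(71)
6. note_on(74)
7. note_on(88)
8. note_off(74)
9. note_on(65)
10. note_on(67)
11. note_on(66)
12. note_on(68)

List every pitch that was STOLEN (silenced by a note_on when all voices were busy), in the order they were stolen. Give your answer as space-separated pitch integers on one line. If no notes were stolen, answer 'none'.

Answer: 72 60 79 76 71 88 65 67

Derivation:
Op 1: note_on(72): voice 0 is free -> assigned | voices=[72 -]
Op 2: note_on(60): voice 1 is free -> assigned | voices=[72 60]
Op 3: note_on(79): all voices busy, STEAL voice 0 (pitch 72, oldest) -> assign | voices=[79 60]
Op 4: note_on(76): all voices busy, STEAL voice 1 (pitch 60, oldest) -> assign | voices=[79 76]
Op 5: note_on(71): all voices busy, STEAL voice 0 (pitch 79, oldest) -> assign | voices=[71 76]
Op 6: note_on(74): all voices busy, STEAL voice 1 (pitch 76, oldest) -> assign | voices=[71 74]
Op 7: note_on(88): all voices busy, STEAL voice 0 (pitch 71, oldest) -> assign | voices=[88 74]
Op 8: note_off(74): free voice 1 | voices=[88 -]
Op 9: note_on(65): voice 1 is free -> assigned | voices=[88 65]
Op 10: note_on(67): all voices busy, STEAL voice 0 (pitch 88, oldest) -> assign | voices=[67 65]
Op 11: note_on(66): all voices busy, STEAL voice 1 (pitch 65, oldest) -> assign | voices=[67 66]
Op 12: note_on(68): all voices busy, STEAL voice 0 (pitch 67, oldest) -> assign | voices=[68 66]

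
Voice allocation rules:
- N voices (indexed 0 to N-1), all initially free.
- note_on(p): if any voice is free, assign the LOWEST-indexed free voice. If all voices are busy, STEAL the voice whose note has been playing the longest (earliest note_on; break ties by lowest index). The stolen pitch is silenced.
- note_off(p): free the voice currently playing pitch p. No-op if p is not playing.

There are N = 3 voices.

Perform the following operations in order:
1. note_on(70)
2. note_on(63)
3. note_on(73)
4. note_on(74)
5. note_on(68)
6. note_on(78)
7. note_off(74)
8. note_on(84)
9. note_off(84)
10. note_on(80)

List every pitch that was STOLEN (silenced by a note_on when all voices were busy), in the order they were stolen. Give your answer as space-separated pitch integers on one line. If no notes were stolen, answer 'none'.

Op 1: note_on(70): voice 0 is free -> assigned | voices=[70 - -]
Op 2: note_on(63): voice 1 is free -> assigned | voices=[70 63 -]
Op 3: note_on(73): voice 2 is free -> assigned | voices=[70 63 73]
Op 4: note_on(74): all voices busy, STEAL voice 0 (pitch 70, oldest) -> assign | voices=[74 63 73]
Op 5: note_on(68): all voices busy, STEAL voice 1 (pitch 63, oldest) -> assign | voices=[74 68 73]
Op 6: note_on(78): all voices busy, STEAL voice 2 (pitch 73, oldest) -> assign | voices=[74 68 78]
Op 7: note_off(74): free voice 0 | voices=[- 68 78]
Op 8: note_on(84): voice 0 is free -> assigned | voices=[84 68 78]
Op 9: note_off(84): free voice 0 | voices=[- 68 78]
Op 10: note_on(80): voice 0 is free -> assigned | voices=[80 68 78]

Answer: 70 63 73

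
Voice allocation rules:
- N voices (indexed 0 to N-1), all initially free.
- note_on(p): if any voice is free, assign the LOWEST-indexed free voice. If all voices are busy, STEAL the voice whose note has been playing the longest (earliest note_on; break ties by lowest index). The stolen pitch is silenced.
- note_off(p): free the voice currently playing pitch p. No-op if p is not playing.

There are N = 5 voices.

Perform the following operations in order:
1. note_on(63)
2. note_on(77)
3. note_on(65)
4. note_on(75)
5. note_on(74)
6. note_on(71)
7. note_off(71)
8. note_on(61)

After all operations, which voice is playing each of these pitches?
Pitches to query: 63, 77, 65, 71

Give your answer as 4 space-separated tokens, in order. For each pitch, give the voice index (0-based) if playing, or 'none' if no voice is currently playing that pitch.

Op 1: note_on(63): voice 0 is free -> assigned | voices=[63 - - - -]
Op 2: note_on(77): voice 1 is free -> assigned | voices=[63 77 - - -]
Op 3: note_on(65): voice 2 is free -> assigned | voices=[63 77 65 - -]
Op 4: note_on(75): voice 3 is free -> assigned | voices=[63 77 65 75 -]
Op 5: note_on(74): voice 4 is free -> assigned | voices=[63 77 65 75 74]
Op 6: note_on(71): all voices busy, STEAL voice 0 (pitch 63, oldest) -> assign | voices=[71 77 65 75 74]
Op 7: note_off(71): free voice 0 | voices=[- 77 65 75 74]
Op 8: note_on(61): voice 0 is free -> assigned | voices=[61 77 65 75 74]

Answer: none 1 2 none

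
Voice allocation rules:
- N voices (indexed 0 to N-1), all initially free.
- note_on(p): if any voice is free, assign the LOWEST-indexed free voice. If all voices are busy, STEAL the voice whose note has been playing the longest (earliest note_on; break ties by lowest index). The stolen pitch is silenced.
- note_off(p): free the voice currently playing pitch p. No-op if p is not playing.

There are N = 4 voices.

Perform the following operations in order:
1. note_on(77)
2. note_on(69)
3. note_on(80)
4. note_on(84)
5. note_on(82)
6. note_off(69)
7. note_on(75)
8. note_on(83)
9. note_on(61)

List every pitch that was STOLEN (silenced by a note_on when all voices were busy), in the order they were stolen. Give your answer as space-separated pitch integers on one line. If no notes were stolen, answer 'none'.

Op 1: note_on(77): voice 0 is free -> assigned | voices=[77 - - -]
Op 2: note_on(69): voice 1 is free -> assigned | voices=[77 69 - -]
Op 3: note_on(80): voice 2 is free -> assigned | voices=[77 69 80 -]
Op 4: note_on(84): voice 3 is free -> assigned | voices=[77 69 80 84]
Op 5: note_on(82): all voices busy, STEAL voice 0 (pitch 77, oldest) -> assign | voices=[82 69 80 84]
Op 6: note_off(69): free voice 1 | voices=[82 - 80 84]
Op 7: note_on(75): voice 1 is free -> assigned | voices=[82 75 80 84]
Op 8: note_on(83): all voices busy, STEAL voice 2 (pitch 80, oldest) -> assign | voices=[82 75 83 84]
Op 9: note_on(61): all voices busy, STEAL voice 3 (pitch 84, oldest) -> assign | voices=[82 75 83 61]

Answer: 77 80 84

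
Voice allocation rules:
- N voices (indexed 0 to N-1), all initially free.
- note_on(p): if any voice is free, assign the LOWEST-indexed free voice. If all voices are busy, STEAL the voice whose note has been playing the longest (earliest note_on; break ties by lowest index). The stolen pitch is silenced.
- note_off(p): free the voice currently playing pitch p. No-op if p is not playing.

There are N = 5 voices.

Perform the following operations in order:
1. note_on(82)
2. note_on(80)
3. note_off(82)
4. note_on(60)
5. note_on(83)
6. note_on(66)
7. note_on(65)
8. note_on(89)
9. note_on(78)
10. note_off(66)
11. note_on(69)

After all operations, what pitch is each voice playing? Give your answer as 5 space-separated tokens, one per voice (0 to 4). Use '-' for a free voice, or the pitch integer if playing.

Op 1: note_on(82): voice 0 is free -> assigned | voices=[82 - - - -]
Op 2: note_on(80): voice 1 is free -> assigned | voices=[82 80 - - -]
Op 3: note_off(82): free voice 0 | voices=[- 80 - - -]
Op 4: note_on(60): voice 0 is free -> assigned | voices=[60 80 - - -]
Op 5: note_on(83): voice 2 is free -> assigned | voices=[60 80 83 - -]
Op 6: note_on(66): voice 3 is free -> assigned | voices=[60 80 83 66 -]
Op 7: note_on(65): voice 4 is free -> assigned | voices=[60 80 83 66 65]
Op 8: note_on(89): all voices busy, STEAL voice 1 (pitch 80, oldest) -> assign | voices=[60 89 83 66 65]
Op 9: note_on(78): all voices busy, STEAL voice 0 (pitch 60, oldest) -> assign | voices=[78 89 83 66 65]
Op 10: note_off(66): free voice 3 | voices=[78 89 83 - 65]
Op 11: note_on(69): voice 3 is free -> assigned | voices=[78 89 83 69 65]

Answer: 78 89 83 69 65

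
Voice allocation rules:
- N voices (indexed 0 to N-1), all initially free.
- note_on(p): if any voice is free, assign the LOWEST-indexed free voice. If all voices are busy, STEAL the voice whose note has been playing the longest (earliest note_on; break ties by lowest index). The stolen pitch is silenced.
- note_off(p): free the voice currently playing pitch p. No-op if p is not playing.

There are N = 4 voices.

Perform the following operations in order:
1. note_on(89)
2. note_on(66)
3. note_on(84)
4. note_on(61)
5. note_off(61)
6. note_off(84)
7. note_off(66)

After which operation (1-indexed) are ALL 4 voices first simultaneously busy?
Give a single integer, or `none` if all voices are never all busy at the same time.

Answer: 4

Derivation:
Op 1: note_on(89): voice 0 is free -> assigned | voices=[89 - - -]
Op 2: note_on(66): voice 1 is free -> assigned | voices=[89 66 - -]
Op 3: note_on(84): voice 2 is free -> assigned | voices=[89 66 84 -]
Op 4: note_on(61): voice 3 is free -> assigned | voices=[89 66 84 61]
Op 5: note_off(61): free voice 3 | voices=[89 66 84 -]
Op 6: note_off(84): free voice 2 | voices=[89 66 - -]
Op 7: note_off(66): free voice 1 | voices=[89 - - -]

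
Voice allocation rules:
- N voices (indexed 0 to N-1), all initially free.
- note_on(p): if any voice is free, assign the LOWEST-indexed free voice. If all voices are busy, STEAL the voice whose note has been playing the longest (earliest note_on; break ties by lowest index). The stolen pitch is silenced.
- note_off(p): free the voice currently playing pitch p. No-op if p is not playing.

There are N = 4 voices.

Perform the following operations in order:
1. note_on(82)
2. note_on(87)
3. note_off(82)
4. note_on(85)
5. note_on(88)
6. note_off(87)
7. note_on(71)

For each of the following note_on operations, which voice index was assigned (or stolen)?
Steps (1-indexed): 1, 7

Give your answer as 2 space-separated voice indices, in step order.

Op 1: note_on(82): voice 0 is free -> assigned | voices=[82 - - -]
Op 2: note_on(87): voice 1 is free -> assigned | voices=[82 87 - -]
Op 3: note_off(82): free voice 0 | voices=[- 87 - -]
Op 4: note_on(85): voice 0 is free -> assigned | voices=[85 87 - -]
Op 5: note_on(88): voice 2 is free -> assigned | voices=[85 87 88 -]
Op 6: note_off(87): free voice 1 | voices=[85 - 88 -]
Op 7: note_on(71): voice 1 is free -> assigned | voices=[85 71 88 -]

Answer: 0 1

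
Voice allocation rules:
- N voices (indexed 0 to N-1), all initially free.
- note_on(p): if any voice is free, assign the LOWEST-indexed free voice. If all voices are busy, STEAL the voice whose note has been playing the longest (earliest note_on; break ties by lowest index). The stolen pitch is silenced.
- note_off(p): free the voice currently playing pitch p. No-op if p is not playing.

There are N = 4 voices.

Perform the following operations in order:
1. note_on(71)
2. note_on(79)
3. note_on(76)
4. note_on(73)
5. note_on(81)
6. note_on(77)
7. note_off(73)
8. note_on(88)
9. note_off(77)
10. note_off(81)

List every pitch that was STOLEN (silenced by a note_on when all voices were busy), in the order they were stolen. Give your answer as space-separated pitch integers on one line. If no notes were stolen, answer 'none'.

Op 1: note_on(71): voice 0 is free -> assigned | voices=[71 - - -]
Op 2: note_on(79): voice 1 is free -> assigned | voices=[71 79 - -]
Op 3: note_on(76): voice 2 is free -> assigned | voices=[71 79 76 -]
Op 4: note_on(73): voice 3 is free -> assigned | voices=[71 79 76 73]
Op 5: note_on(81): all voices busy, STEAL voice 0 (pitch 71, oldest) -> assign | voices=[81 79 76 73]
Op 6: note_on(77): all voices busy, STEAL voice 1 (pitch 79, oldest) -> assign | voices=[81 77 76 73]
Op 7: note_off(73): free voice 3 | voices=[81 77 76 -]
Op 8: note_on(88): voice 3 is free -> assigned | voices=[81 77 76 88]
Op 9: note_off(77): free voice 1 | voices=[81 - 76 88]
Op 10: note_off(81): free voice 0 | voices=[- - 76 88]

Answer: 71 79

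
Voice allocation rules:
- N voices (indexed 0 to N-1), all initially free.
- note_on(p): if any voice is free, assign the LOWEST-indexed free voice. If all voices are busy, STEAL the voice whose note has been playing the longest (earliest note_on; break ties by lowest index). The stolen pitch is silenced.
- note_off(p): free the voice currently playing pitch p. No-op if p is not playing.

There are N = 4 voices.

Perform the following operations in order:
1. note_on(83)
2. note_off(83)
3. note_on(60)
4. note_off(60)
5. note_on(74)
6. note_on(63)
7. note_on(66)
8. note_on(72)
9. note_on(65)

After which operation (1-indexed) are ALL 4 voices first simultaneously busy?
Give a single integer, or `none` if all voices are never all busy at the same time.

Op 1: note_on(83): voice 0 is free -> assigned | voices=[83 - - -]
Op 2: note_off(83): free voice 0 | voices=[- - - -]
Op 3: note_on(60): voice 0 is free -> assigned | voices=[60 - - -]
Op 4: note_off(60): free voice 0 | voices=[- - - -]
Op 5: note_on(74): voice 0 is free -> assigned | voices=[74 - - -]
Op 6: note_on(63): voice 1 is free -> assigned | voices=[74 63 - -]
Op 7: note_on(66): voice 2 is free -> assigned | voices=[74 63 66 -]
Op 8: note_on(72): voice 3 is free -> assigned | voices=[74 63 66 72]
Op 9: note_on(65): all voices busy, STEAL voice 0 (pitch 74, oldest) -> assign | voices=[65 63 66 72]

Answer: 8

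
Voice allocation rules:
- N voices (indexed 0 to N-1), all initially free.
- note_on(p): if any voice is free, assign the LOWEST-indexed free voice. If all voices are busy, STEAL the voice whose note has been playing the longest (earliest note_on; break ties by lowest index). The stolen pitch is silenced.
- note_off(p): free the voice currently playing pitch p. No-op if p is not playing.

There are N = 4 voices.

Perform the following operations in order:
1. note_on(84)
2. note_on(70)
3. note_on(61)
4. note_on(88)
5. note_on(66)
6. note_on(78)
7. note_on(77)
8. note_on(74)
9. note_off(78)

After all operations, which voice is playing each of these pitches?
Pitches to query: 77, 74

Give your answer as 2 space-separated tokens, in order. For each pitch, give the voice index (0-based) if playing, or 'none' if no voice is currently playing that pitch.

Op 1: note_on(84): voice 0 is free -> assigned | voices=[84 - - -]
Op 2: note_on(70): voice 1 is free -> assigned | voices=[84 70 - -]
Op 3: note_on(61): voice 2 is free -> assigned | voices=[84 70 61 -]
Op 4: note_on(88): voice 3 is free -> assigned | voices=[84 70 61 88]
Op 5: note_on(66): all voices busy, STEAL voice 0 (pitch 84, oldest) -> assign | voices=[66 70 61 88]
Op 6: note_on(78): all voices busy, STEAL voice 1 (pitch 70, oldest) -> assign | voices=[66 78 61 88]
Op 7: note_on(77): all voices busy, STEAL voice 2 (pitch 61, oldest) -> assign | voices=[66 78 77 88]
Op 8: note_on(74): all voices busy, STEAL voice 3 (pitch 88, oldest) -> assign | voices=[66 78 77 74]
Op 9: note_off(78): free voice 1 | voices=[66 - 77 74]

Answer: 2 3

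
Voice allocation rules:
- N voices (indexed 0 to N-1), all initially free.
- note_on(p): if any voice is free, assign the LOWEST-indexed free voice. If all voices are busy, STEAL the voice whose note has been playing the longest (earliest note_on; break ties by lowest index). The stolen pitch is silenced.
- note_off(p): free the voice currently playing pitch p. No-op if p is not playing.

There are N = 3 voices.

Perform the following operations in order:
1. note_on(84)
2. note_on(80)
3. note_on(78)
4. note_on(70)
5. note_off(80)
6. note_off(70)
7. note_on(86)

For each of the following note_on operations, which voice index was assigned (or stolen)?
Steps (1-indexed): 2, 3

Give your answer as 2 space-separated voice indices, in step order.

Answer: 1 2

Derivation:
Op 1: note_on(84): voice 0 is free -> assigned | voices=[84 - -]
Op 2: note_on(80): voice 1 is free -> assigned | voices=[84 80 -]
Op 3: note_on(78): voice 2 is free -> assigned | voices=[84 80 78]
Op 4: note_on(70): all voices busy, STEAL voice 0 (pitch 84, oldest) -> assign | voices=[70 80 78]
Op 5: note_off(80): free voice 1 | voices=[70 - 78]
Op 6: note_off(70): free voice 0 | voices=[- - 78]
Op 7: note_on(86): voice 0 is free -> assigned | voices=[86 - 78]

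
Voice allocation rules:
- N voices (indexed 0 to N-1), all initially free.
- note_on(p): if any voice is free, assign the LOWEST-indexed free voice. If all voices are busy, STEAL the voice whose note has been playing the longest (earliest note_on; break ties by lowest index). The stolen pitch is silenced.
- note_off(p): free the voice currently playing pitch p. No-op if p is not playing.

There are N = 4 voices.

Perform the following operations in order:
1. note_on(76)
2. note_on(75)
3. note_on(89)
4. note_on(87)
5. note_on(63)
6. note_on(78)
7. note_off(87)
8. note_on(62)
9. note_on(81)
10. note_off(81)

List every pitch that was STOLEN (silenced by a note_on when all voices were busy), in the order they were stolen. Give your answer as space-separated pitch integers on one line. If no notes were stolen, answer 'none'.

Answer: 76 75 89

Derivation:
Op 1: note_on(76): voice 0 is free -> assigned | voices=[76 - - -]
Op 2: note_on(75): voice 1 is free -> assigned | voices=[76 75 - -]
Op 3: note_on(89): voice 2 is free -> assigned | voices=[76 75 89 -]
Op 4: note_on(87): voice 3 is free -> assigned | voices=[76 75 89 87]
Op 5: note_on(63): all voices busy, STEAL voice 0 (pitch 76, oldest) -> assign | voices=[63 75 89 87]
Op 6: note_on(78): all voices busy, STEAL voice 1 (pitch 75, oldest) -> assign | voices=[63 78 89 87]
Op 7: note_off(87): free voice 3 | voices=[63 78 89 -]
Op 8: note_on(62): voice 3 is free -> assigned | voices=[63 78 89 62]
Op 9: note_on(81): all voices busy, STEAL voice 2 (pitch 89, oldest) -> assign | voices=[63 78 81 62]
Op 10: note_off(81): free voice 2 | voices=[63 78 - 62]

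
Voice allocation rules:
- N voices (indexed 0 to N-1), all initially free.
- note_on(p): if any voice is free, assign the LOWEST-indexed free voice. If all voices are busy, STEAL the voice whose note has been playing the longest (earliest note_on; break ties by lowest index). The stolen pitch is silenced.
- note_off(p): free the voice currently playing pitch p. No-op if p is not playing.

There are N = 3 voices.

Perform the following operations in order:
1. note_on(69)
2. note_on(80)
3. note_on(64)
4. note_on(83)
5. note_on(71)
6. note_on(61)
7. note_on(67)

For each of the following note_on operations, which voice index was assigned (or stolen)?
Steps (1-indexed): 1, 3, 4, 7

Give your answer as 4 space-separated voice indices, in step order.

Answer: 0 2 0 0

Derivation:
Op 1: note_on(69): voice 0 is free -> assigned | voices=[69 - -]
Op 2: note_on(80): voice 1 is free -> assigned | voices=[69 80 -]
Op 3: note_on(64): voice 2 is free -> assigned | voices=[69 80 64]
Op 4: note_on(83): all voices busy, STEAL voice 0 (pitch 69, oldest) -> assign | voices=[83 80 64]
Op 5: note_on(71): all voices busy, STEAL voice 1 (pitch 80, oldest) -> assign | voices=[83 71 64]
Op 6: note_on(61): all voices busy, STEAL voice 2 (pitch 64, oldest) -> assign | voices=[83 71 61]
Op 7: note_on(67): all voices busy, STEAL voice 0 (pitch 83, oldest) -> assign | voices=[67 71 61]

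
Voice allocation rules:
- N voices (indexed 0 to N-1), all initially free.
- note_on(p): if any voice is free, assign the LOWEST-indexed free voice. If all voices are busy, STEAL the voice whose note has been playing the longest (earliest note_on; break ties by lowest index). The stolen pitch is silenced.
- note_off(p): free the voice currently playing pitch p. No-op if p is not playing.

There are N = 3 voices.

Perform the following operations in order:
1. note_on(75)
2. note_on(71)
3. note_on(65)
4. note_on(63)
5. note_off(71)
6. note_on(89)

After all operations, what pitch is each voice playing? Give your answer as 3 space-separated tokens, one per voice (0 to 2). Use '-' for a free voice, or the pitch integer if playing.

Op 1: note_on(75): voice 0 is free -> assigned | voices=[75 - -]
Op 2: note_on(71): voice 1 is free -> assigned | voices=[75 71 -]
Op 3: note_on(65): voice 2 is free -> assigned | voices=[75 71 65]
Op 4: note_on(63): all voices busy, STEAL voice 0 (pitch 75, oldest) -> assign | voices=[63 71 65]
Op 5: note_off(71): free voice 1 | voices=[63 - 65]
Op 6: note_on(89): voice 1 is free -> assigned | voices=[63 89 65]

Answer: 63 89 65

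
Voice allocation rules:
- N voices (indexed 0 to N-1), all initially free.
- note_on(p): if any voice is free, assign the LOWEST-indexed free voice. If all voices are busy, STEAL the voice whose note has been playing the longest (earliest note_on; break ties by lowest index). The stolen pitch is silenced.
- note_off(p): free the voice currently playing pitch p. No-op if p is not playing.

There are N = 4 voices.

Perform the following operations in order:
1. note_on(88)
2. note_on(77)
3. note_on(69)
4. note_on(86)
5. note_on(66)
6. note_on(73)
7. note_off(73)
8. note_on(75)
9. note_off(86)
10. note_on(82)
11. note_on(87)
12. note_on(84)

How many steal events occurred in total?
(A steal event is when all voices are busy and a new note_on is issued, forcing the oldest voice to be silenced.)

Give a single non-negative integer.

Op 1: note_on(88): voice 0 is free -> assigned | voices=[88 - - -]
Op 2: note_on(77): voice 1 is free -> assigned | voices=[88 77 - -]
Op 3: note_on(69): voice 2 is free -> assigned | voices=[88 77 69 -]
Op 4: note_on(86): voice 3 is free -> assigned | voices=[88 77 69 86]
Op 5: note_on(66): all voices busy, STEAL voice 0 (pitch 88, oldest) -> assign | voices=[66 77 69 86]
Op 6: note_on(73): all voices busy, STEAL voice 1 (pitch 77, oldest) -> assign | voices=[66 73 69 86]
Op 7: note_off(73): free voice 1 | voices=[66 - 69 86]
Op 8: note_on(75): voice 1 is free -> assigned | voices=[66 75 69 86]
Op 9: note_off(86): free voice 3 | voices=[66 75 69 -]
Op 10: note_on(82): voice 3 is free -> assigned | voices=[66 75 69 82]
Op 11: note_on(87): all voices busy, STEAL voice 2 (pitch 69, oldest) -> assign | voices=[66 75 87 82]
Op 12: note_on(84): all voices busy, STEAL voice 0 (pitch 66, oldest) -> assign | voices=[84 75 87 82]

Answer: 4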